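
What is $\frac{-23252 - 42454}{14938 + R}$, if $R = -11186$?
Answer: $- \frac{32853}{1876} \approx -17.512$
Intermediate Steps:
$\frac{-23252 - 42454}{14938 + R} = \frac{-23252 - 42454}{14938 - 11186} = - \frac{65706}{3752} = \left(-65706\right) \frac{1}{3752} = - \frac{32853}{1876}$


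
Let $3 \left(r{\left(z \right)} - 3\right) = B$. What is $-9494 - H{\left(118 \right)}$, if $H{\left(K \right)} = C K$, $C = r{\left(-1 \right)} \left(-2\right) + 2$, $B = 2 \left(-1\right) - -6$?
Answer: $- \frac{26122}{3} \approx -8707.3$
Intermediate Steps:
$B = 4$ ($B = -2 + 6 = 4$)
$r{\left(z \right)} = \frac{13}{3}$ ($r{\left(z \right)} = 3 + \frac{1}{3} \cdot 4 = 3 + \frac{4}{3} = \frac{13}{3}$)
$C = - \frac{20}{3}$ ($C = \frac{13}{3} \left(-2\right) + 2 = - \frac{26}{3} + 2 = - \frac{20}{3} \approx -6.6667$)
$H{\left(K \right)} = - \frac{20 K}{3}$
$-9494 - H{\left(118 \right)} = -9494 - \left(- \frac{20}{3}\right) 118 = -9494 - - \frac{2360}{3} = -9494 + \frac{2360}{3} = - \frac{26122}{3}$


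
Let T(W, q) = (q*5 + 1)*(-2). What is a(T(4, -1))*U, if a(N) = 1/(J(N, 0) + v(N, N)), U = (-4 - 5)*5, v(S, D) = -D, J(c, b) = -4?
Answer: 15/4 ≈ 3.7500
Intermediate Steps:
U = -45 (U = -9*5 = -45)
T(W, q) = -2 - 10*q (T(W, q) = (5*q + 1)*(-2) = (1 + 5*q)*(-2) = -2 - 10*q)
a(N) = 1/(-4 - N)
a(T(4, -1))*U = -1/(4 + (-2 - 10*(-1)))*(-45) = -1/(4 + (-2 + 10))*(-45) = -1/(4 + 8)*(-45) = -1/12*(-45) = 15/4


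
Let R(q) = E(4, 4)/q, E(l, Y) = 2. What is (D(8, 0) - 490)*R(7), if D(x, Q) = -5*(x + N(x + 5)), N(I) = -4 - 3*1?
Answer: -990/7 ≈ -141.43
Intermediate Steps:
N(I) = -7 (N(I) = -4 - 3 = -7)
R(q) = 2/q
D(x, Q) = 35 - 5*x (D(x, Q) = -5*(x - 7) = -5*(-7 + x) = 35 - 5*x)
(D(8, 0) - 490)*R(7) = ((35 - 5*8) - 490)*(2/7) = ((35 - 40) - 490)*(2*(⅐)) = (-5 - 490)*(2/7) = -495*2/7 = -990/7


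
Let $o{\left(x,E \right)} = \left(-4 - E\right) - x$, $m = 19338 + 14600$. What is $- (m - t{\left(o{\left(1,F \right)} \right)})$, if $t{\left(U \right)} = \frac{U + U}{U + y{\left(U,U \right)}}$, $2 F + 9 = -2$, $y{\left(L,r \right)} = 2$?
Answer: $- \frac{169688}{5} \approx -33938.0$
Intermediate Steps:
$m = 33938$
$F = - \frac{11}{2}$ ($F = - \frac{9}{2} + \frac{1}{2} \left(-2\right) = - \frac{9}{2} - 1 = - \frac{11}{2} \approx -5.5$)
$o{\left(x,E \right)} = -4 - E - x$
$t{\left(U \right)} = \frac{2 U}{2 + U}$ ($t{\left(U \right)} = \frac{U + U}{U + 2} = \frac{2 U}{2 + U}$)
$- (m - t{\left(o{\left(1,F \right)} \right)}) = - (33938 - \frac{2 \left(-4 - - \frac{11}{2} - 1\right)}{2 - - \frac{1}{2}}) = - (33938 - \frac{2 \left(-4 + \frac{11}{2} - 1\right)}{2 - - \frac{1}{2}}) = - (33938 - 2 \cdot \frac{1}{2} \frac{1}{2 + \frac{1}{2}}) = - (33938 - 2 \cdot \frac{1}{2} \frac{1}{\frac{5}{2}}) = - (33938 - 2 \cdot \frac{1}{2} \cdot \frac{2}{5}) = - (33938 - \frac{2}{5}) = \left(-1\right) \frac{169688}{5} = - \frac{169688}{5}$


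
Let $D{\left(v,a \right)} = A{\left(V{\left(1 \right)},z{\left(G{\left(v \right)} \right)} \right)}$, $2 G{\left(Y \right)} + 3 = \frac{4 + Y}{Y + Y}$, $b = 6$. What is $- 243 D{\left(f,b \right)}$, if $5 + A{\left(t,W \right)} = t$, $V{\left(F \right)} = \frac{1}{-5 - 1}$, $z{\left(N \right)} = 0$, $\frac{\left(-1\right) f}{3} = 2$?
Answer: $\frac{2511}{2} \approx 1255.5$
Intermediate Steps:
$f = -6$ ($f = \left(-3\right) 2 = -6$)
$G{\left(Y \right)} = - \frac{3}{2} + \frac{4 + Y}{4 Y}$ ($G{\left(Y \right)} = - \frac{3}{2} + \frac{\left(4 + Y\right) \frac{1}{Y + Y}}{2} = - \frac{3}{2} + \frac{\left(4 + Y\right) \frac{1}{2 Y}}{2} = - \frac{3}{2} + \frac{\frac{1}{2} \frac{1}{Y} \left(4 + Y\right)}{2} = - \frac{3}{2} + \frac{4 + Y}{4 Y}$)
$V{\left(F \right)} = - \frac{1}{6}$ ($V{\left(F \right)} = \frac{1}{-6} = - \frac{1}{6}$)
$A{\left(t,W \right)} = -5 + t$
$D{\left(v,a \right)} = - \frac{31}{6}$ ($D{\left(v,a \right)} = -5 - \frac{1}{6} = - \frac{31}{6}$)
$- 243 D{\left(f,b \right)} = \left(-243\right) \left(- \frac{31}{6}\right) = \frac{2511}{2}$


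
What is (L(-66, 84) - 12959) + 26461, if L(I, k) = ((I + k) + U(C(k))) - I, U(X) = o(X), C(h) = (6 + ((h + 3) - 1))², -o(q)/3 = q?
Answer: -11806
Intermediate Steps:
o(q) = -3*q
C(h) = (8 + h)² (C(h) = (6 + ((3 + h) - 1))² = (6 + (2 + h))² = (8 + h)²)
U(X) = -3*X
L(I, k) = k - 3*(8 + k)² (L(I, k) = ((I + k) - 3*(8 + k)²) - I = (I + k - 3*(8 + k)²) - I = k - 3*(8 + k)²)
(L(-66, 84) - 12959) + 26461 = ((84 - 3*(8 + 84)²) - 12959) + 26461 = ((84 - 3*92²) - 12959) + 26461 = ((84 - 3*8464) - 12959) + 26461 = ((84 - 25392) - 12959) + 26461 = (-25308 - 12959) + 26461 = -38267 + 26461 = -11806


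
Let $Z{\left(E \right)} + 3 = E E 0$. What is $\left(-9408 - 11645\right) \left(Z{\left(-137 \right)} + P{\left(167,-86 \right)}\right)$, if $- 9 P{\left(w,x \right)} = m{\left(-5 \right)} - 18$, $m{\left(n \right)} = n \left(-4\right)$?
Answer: $\frac{610537}{9} \approx 67838.0$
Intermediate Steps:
$m{\left(n \right)} = - 4 n$
$Z{\left(E \right)} = -3$ ($Z{\left(E \right)} = -3 + E E 0 = -3 + E^{2} \cdot 0 = -3 + 0 = -3$)
$P{\left(w,x \right)} = - \frac{2}{9}$ ($P{\left(w,x \right)} = - \frac{\left(-4\right) \left(-5\right) - 18}{9} = - \frac{20 - 18}{9} = \left(- \frac{1}{9}\right) 2 = - \frac{2}{9}$)
$\left(-9408 - 11645\right) \left(Z{\left(-137 \right)} + P{\left(167,-86 \right)}\right) = \left(-9408 - 11645\right) \left(-3 - \frac{2}{9}\right) = \left(-21053\right) \left(- \frac{29}{9}\right) = \frac{610537}{9}$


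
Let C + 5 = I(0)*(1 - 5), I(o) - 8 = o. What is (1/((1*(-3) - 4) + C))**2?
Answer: 1/1936 ≈ 0.00051653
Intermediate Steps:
I(o) = 8 + o
C = -37 (C = -5 + (8 + 0)*(1 - 5) = -5 + 8*(-4) = -5 - 32 = -37)
(1/((1*(-3) - 4) + C))**2 = (1/((1*(-3) - 4) - 37))**2 = (1/((-3 - 4) - 37))**2 = (1/(-7 - 37))**2 = (1/(-44))**2 = (-1/44)**2 = 1/1936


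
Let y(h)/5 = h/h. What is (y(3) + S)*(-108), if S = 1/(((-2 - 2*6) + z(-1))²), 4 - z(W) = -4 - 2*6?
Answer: -543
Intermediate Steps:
y(h) = 5 (y(h) = 5*(h/h) = 5*1 = 5)
z(W) = 20 (z(W) = 4 - (-4 - 2*6) = 4 - (-4 - 12) = 4 - 1*(-16) = 4 + 16 = 20)
S = 1/36 (S = 1/(((-2 - 2*6) + 20)²) = 1/(((-2 - 12) + 20)²) = 1/((-14 + 20)²) = 1/(6²) = 1/36 ≈ 0.027778)
(y(3) + S)*(-108) = (5 + 1/36)*(-108) = (181/36)*(-108) = -543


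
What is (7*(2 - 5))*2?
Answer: -42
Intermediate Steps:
(7*(2 - 5))*2 = (7*(-3))*2 = -21*2 = -42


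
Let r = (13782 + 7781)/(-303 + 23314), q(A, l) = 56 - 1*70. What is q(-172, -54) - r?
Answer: -343717/23011 ≈ -14.937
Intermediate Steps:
q(A, l) = -14 (q(A, l) = 56 - 70 = -14)
r = 21563/23011 ≈ 0.93707
q(-172, -54) - r = -14 - 1*21563/23011 = -14 - 21563/23011 = -343717/23011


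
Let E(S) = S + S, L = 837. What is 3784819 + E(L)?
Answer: 3786493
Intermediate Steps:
E(S) = 2*S
3784819 + E(L) = 3784819 + 2*837 = 3784819 + 1674 = 3786493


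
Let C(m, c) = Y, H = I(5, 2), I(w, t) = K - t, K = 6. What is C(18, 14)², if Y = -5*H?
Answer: 400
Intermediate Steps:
I(w, t) = 6 - t
H = 4 (H = 6 - 1*2 = 6 - 2 = 4)
Y = -20 (Y = -5*4 = -20)
C(m, c) = -20
C(18, 14)² = (-20)² = 400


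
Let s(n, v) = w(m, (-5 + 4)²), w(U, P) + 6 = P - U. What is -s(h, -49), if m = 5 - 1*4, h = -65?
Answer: 6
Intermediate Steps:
m = 1 (m = 5 - 4 = 1)
w(U, P) = -6 + P - U (w(U, P) = -6 + (P - U) = -6 + P - U)
s(n, v) = -6 (s(n, v) = -6 + (-5 + 4)² - 1*1 = -6 + (-1)² - 1 = -6 + 1 - 1 = -6)
-s(h, -49) = -1*(-6) = 6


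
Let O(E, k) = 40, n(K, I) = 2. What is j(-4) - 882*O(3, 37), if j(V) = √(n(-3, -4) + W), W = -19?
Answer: -35280 + I*√17 ≈ -35280.0 + 4.1231*I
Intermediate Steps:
j(V) = I*√17 (j(V) = √(2 - 19) = √(-17) = I*√17)
j(-4) - 882*O(3, 37) = I*√17 - 882*40 = I*√17 - 35280 = -35280 + I*√17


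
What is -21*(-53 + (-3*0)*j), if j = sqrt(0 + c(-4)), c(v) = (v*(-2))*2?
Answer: 1113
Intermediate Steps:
c(v) = -4*v (c(v) = -2*v*2 = -4*v)
j = 4 (j = sqrt(0 - 4*(-4)) = sqrt(0 + 16) = sqrt(16) = 4)
-21*(-53 + (-3*0)*j) = -21*(-53 - 3*0*4) = -21*(-53 + 0*4) = -21*(-53 + 0) = -21*(-53) = 1113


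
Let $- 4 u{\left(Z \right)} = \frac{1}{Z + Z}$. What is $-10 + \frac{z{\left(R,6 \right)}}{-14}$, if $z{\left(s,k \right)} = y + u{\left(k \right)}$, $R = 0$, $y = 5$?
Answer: $- \frac{6959}{672} \approx -10.356$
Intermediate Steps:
$u{\left(Z \right)} = - \frac{1}{8 Z}$ ($u{\left(Z \right)} = - \frac{1}{4 \left(Z + Z\right)} = - \frac{1}{4 \cdot 2 Z} = - \frac{\frac{1}{2} \frac{1}{Z}}{4} = - \frac{1}{8 Z}$)
$z{\left(s,k \right)} = 5 - \frac{1}{8 k}$
$-10 + \frac{z{\left(R,6 \right)}}{-14} = -10 + \frac{5 - \frac{1}{8 \cdot 6}}{-14} = -10 - \frac{5 - \frac{1}{48}}{14} = -10 - \frac{239}{672} = - \frac{6959}{672}$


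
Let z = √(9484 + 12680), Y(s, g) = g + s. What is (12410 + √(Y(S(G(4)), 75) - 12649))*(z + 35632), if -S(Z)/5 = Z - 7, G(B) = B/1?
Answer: 2*(12410 + I*√12559)*(17816 + √5541) ≈ 4.4404e+8 + 4.0099e+6*I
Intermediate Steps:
G(B) = B (G(B) = B*1 = B)
S(Z) = 35 - 5*Z (S(Z) = -5*(Z - 7) = -5*(-7 + Z) = 35 - 5*Z)
z = 2*√5541 (z = √22164 = 2*√5541 ≈ 148.88)
(12410 + √(Y(S(G(4)), 75) - 12649))*(z + 35632) = (12410 + √((75 + (35 - 5*4)) - 12649))*(2*√5541 + 35632) = (12410 + √((75 + (35 - 20)) - 12649))*(35632 + 2*√5541) = (12410 + √((75 + 15) - 12649))*(35632 + 2*√5541) = (12410 + √(90 - 12649))*(35632 + 2*√5541) = (12410 + √(-12559))*(35632 + 2*√5541) = (12410 + I*√12559)*(35632 + 2*√5541)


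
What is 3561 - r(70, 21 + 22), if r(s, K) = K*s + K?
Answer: 508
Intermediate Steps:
r(s, K) = K + K*s
3561 - r(70, 21 + 22) = 3561 - (21 + 22)*(1 + 70) = 3561 - 43*71 = 3561 - 1*3053 = 3561 - 3053 = 508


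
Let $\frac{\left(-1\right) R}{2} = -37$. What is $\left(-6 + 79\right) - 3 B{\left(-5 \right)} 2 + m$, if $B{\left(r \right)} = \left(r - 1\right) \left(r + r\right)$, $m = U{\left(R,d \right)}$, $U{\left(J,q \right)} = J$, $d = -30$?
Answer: $-26206$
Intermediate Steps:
$R = 74$ ($R = \left(-2\right) \left(-37\right) = 74$)
$m = 74$
$B{\left(r \right)} = 2 r \left(-1 + r\right)$ ($B{\left(r \right)} = \left(-1 + r\right) 2 r = 2 r \left(-1 + r\right)$)
$\left(-6 + 79\right) - 3 B{\left(-5 \right)} 2 + m = \left(-6 + 79\right) - 3 \cdot 2 \left(-5\right) \left(-1 - 5\right) 2 + 74 = 73 - 3 \cdot 2 \left(-5\right) \left(-6\right) 2 + 74 = 73 \left(-3\right) 60 \cdot 2 + 74 = 73 \left(\left(-180\right) 2\right) + 74 = 73 \left(-360\right) + 74 = -26280 + 74 = -26206$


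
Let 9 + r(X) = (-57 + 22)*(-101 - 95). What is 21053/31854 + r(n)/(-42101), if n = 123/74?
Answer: 668120599/1341085254 ≈ 0.49819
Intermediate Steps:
n = 123/74 (n = 123*(1/74) = 123/74 ≈ 1.6622)
r(X) = 6851 (r(X) = -9 + (-57 + 22)*(-101 - 95) = -9 - 35*(-196) = -9 + 6860 = 6851)
21053/31854 + r(n)/(-42101) = 21053/31854 + 6851/(-42101) = 21053*(1/31854) + 6851*(-1/42101) = 21053/31854 - 6851/42101 = 668120599/1341085254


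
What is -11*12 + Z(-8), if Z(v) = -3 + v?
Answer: -143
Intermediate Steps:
-11*12 + Z(-8) = -11*12 + (-3 - 8) = -132 - 11 = -143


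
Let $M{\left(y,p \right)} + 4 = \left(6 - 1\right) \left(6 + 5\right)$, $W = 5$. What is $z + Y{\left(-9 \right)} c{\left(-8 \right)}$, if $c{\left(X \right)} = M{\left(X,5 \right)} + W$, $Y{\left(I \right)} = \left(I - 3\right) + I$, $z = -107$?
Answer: $-1283$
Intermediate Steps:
$M{\left(y,p \right)} = 51$ ($M{\left(y,p \right)} = -4 + \left(6 - 1\right) \left(6 + 5\right) = -4 + 5 \cdot 11 = -4 + 55 = 51$)
$Y{\left(I \right)} = -3 + 2 I$ ($Y{\left(I \right)} = \left(-3 + I\right) + I = -3 + 2 I$)
$c{\left(X \right)} = 56$ ($c{\left(X \right)} = 51 + 5 = 56$)
$z + Y{\left(-9 \right)} c{\left(-8 \right)} = -107 + \left(-3 + 2 \left(-9\right)\right) 56 = -107 + \left(-3 - 18\right) 56 = -107 - 1176 = -1283$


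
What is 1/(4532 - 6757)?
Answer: -1/2225 ≈ -0.00044944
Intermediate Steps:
1/(4532 - 6757) = 1/(-2225) = -1/2225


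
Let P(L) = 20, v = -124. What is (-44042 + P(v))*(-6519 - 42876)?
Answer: 2174466690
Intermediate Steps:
(-44042 + P(v))*(-6519 - 42876) = (-44042 + 20)*(-6519 - 42876) = -44022*(-49395) = 2174466690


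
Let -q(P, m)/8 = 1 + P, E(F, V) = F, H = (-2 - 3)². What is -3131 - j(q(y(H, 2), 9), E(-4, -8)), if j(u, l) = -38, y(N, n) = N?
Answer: -3093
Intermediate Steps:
H = 25 (H = (-5)² = 25)
q(P, m) = -8 - 8*P (q(P, m) = -8*(1 + P) = -8 - 8*P)
-3131 - j(q(y(H, 2), 9), E(-4, -8)) = -3131 - 1*(-38) = -3131 + 38 = -3093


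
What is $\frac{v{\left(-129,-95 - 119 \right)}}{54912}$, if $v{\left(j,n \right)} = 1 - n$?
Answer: $\frac{215}{54912} \approx 0.0039154$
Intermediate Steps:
$\frac{v{\left(-129,-95 - 119 \right)}}{54912} = \frac{1 - \left(-95 - 119\right)}{54912} = \left(1 - -214\right) \frac{1}{54912} = \left(1 + 214\right) \frac{1}{54912} = 215 \cdot \frac{1}{54912} = \frac{215}{54912}$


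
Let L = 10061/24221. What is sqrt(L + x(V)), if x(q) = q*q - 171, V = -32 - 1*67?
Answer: sqrt(5649749066311)/24221 ≈ 98.135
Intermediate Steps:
L = 10061/24221 (L = 10061*(1/24221) = 10061/24221 ≈ 0.41538)
V = -99 (V = -32 - 67 = -99)
x(q) = -171 + q**2 (x(q) = q**2 - 171 = -171 + q**2)
sqrt(L + x(V)) = sqrt(10061/24221 + (-171 + (-99)**2)) = sqrt(10061/24221 + (-171 + 9801)) = sqrt(10061/24221 + 9630) = sqrt(233258291/24221) = sqrt(5649749066311)/24221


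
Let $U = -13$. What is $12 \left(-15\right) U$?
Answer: $2340$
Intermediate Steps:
$12 \left(-15\right) U = 12 \left(-15\right) \left(-13\right) = \left(-180\right) \left(-13\right) = 2340$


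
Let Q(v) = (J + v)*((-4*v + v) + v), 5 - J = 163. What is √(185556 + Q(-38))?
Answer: 2*√42665 ≈ 413.11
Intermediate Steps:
J = -158 (J = 5 - 1*163 = 5 - 163 = -158)
Q(v) = -2*v*(-158 + v) (Q(v) = (-158 + v)*((-4*v + v) + v) = (-158 + v)*(-3*v + v) = (-158 + v)*(-2*v) = -2*v*(-158 + v))
√(185556 + Q(-38)) = √(185556 + 2*(-38)*(158 - 1*(-38))) = √(185556 + 2*(-38)*(158 + 38)) = √(185556 + 2*(-38)*196) = √(185556 - 14896) = √170660 = 2*√42665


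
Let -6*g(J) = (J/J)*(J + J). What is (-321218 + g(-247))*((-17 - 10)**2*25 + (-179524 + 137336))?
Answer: 23086121941/3 ≈ 7.6954e+9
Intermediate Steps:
g(J) = -J/3 (g(J) = -J/J*(J + J)/6 = -2*J/6 = -J/3)
(-321218 + g(-247))*((-17 - 10)**2*25 + (-179524 + 137336)) = (-321218 - 1/3*(-247))*((-17 - 10)**2*25 + (-179524 + 137336)) = (-321218 + 247/3)*((-27)**2*25 - 42188) = -963407*(729*25 - 42188)/3 = -963407*(18225 - 42188)/3 = -963407/3*(-23963) = 23086121941/3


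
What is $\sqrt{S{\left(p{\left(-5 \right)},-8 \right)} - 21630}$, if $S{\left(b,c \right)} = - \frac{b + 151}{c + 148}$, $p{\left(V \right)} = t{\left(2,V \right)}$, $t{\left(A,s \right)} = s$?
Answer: $\frac{i \sqrt{105992110}}{70} \approx 147.07 i$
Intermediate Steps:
$p{\left(V \right)} = V$
$S{\left(b,c \right)} = - \frac{151 + b}{148 + c}$
$\sqrt{S{\left(p{\left(-5 \right)},-8 \right)} - 21630} = \sqrt{\frac{-151 - -5}{148 - 8} - 21630} = \sqrt{\frac{-151 + 5}{140} - 21630} = \sqrt{\frac{1}{140} \left(-146\right) - 21630} = \sqrt{- \frac{73}{70} - 21630} = \sqrt{- \frac{1514173}{70}} = \frac{i \sqrt{105992110}}{70}$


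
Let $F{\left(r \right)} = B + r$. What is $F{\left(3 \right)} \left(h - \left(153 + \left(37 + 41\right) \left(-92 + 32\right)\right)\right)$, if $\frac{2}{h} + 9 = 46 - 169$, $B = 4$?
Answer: $\frac{2091467}{66} \approx 31689.0$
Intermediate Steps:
$h = - \frac{1}{66}$ ($h = \frac{2}{-9 + \left(46 - 169\right)} = \frac{2}{-9 - 123} = \frac{2}{-132} = 2 \left(- \frac{1}{132}\right) = - \frac{1}{66} \approx -0.015152$)
$F{\left(r \right)} = 4 + r$
$F{\left(3 \right)} \left(h - \left(153 + \left(37 + 41\right) \left(-92 + 32\right)\right)\right) = \left(4 + 3\right) \left(- \frac{1}{66} - \left(153 + \left(37 + 41\right) \left(-92 + 32\right)\right)\right) = 7 \left(- \frac{1}{66} - \left(153 + 78 \left(-60\right)\right)\right) = 7 \left(- \frac{1}{66} - -4527\right) = 7 \left(- \frac{1}{66} + \left(-153 + 4680\right)\right) = 7 \left(- \frac{1}{66} + 4527\right) = 7 \cdot \frac{298781}{66} = \frac{2091467}{66}$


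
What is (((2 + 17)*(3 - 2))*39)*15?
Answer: 11115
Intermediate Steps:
(((2 + 17)*(3 - 2))*39)*15 = ((19*1)*39)*15 = (19*39)*15 = 741*15 = 11115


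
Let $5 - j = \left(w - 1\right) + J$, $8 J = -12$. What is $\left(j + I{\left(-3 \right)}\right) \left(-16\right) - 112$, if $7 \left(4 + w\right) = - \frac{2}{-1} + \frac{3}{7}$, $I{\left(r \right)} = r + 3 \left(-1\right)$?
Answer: $- \frac{9528}{49} \approx -194.45$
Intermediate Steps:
$J = - \frac{3}{2}$ ($J = \frac{1}{8} \left(-12\right) = - \frac{3}{2} \approx -1.5$)
$I{\left(r \right)} = -3 + r$ ($I{\left(r \right)} = r - 3 = -3 + r$)
$w = - \frac{179}{49}$ ($w = -4 + \frac{- \frac{2}{-1} + \frac{3}{7}}{7} = -4 + \frac{\left(-2\right) \left(-1\right) + 3 \cdot \frac{1}{7}}{7} = -4 + \frac{2 + \frac{3}{7}}{7} = -4 + \frac{1}{7} \cdot \frac{17}{7} = -4 + \frac{17}{49} = - \frac{179}{49} \approx -3.6531$)
$j = \frac{1093}{98}$ ($j = 5 - \left(\left(- \frac{179}{49} - 1\right) - \frac{3}{2}\right) = 5 - \left(- \frac{228}{49} - \frac{3}{2}\right) = 5 - - \frac{603}{98} = 5 + \frac{603}{98} = \frac{1093}{98} \approx 11.153$)
$\left(j + I{\left(-3 \right)}\right) \left(-16\right) - 112 = \left(\frac{1093}{98} - 6\right) \left(-16\right) - 112 = \frac{505}{98} \left(-16\right) - 112 = - \frac{4040}{49} - 112 = - \frac{9528}{49}$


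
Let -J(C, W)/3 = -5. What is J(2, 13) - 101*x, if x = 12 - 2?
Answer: -995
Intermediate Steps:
J(C, W) = 15 (J(C, W) = -3*(-5) = 15)
x = 10
J(2, 13) - 101*x = 15 - 101*10 = 15 - 1010 = -995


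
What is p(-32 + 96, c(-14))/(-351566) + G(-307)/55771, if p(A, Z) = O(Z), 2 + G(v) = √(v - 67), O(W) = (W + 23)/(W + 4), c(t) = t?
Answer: -6529381/196071873860 + I*√374/55771 ≈ -3.3301e-5 + 0.00034676*I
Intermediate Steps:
O(W) = (23 + W)/(4 + W)
G(v) = -2 + √(-67 + v) (G(v) = -2 + √(v - 67) = -2 + √(-67 + v))
p(A, Z) = (23 + Z)/(4 + Z)
p(-32 + 96, c(-14))/(-351566) + G(-307)/55771 = ((23 - 14)/(4 - 14))/(-351566) + (-2 + √(-67 - 307))/55771 = (9/(-10))*(-1/351566) + (-2 + √(-374))*(1/55771) = -⅒*9*(-1/351566) + (-2 + I*√374)*(1/55771) = -9/10*(-1/351566) + (-2/55771 + I*√374/55771) = 9/3515660 + (-2/55771 + I*√374/55771) = -6529381/196071873860 + I*√374/55771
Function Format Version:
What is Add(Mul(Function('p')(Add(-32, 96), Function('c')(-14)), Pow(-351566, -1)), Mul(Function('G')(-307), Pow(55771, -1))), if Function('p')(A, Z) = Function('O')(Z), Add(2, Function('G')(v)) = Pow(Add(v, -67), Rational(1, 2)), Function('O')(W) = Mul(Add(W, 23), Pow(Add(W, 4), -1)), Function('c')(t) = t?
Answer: Add(Rational(-6529381, 196071873860), Mul(Rational(1, 55771), I, Pow(374, Rational(1, 2)))) ≈ Add(-3.3301e-5, Mul(0.00034676, I))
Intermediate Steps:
Function('O')(W) = Mul(Pow(Add(4, W), -1), Add(23, W)) (Function('O')(W) = Mul(Add(23, W), Pow(Add(4, W), -1)) = Mul(Pow(Add(4, W), -1), Add(23, W)))
Function('G')(v) = Add(-2, Pow(Add(-67, v), Rational(1, 2))) (Function('G')(v) = Add(-2, Pow(Add(v, -67), Rational(1, 2))) = Add(-2, Pow(Add(-67, v), Rational(1, 2))))
Function('p')(A, Z) = Mul(Pow(Add(4, Z), -1), Add(23, Z))
Add(Mul(Function('p')(Add(-32, 96), Function('c')(-14)), Pow(-351566, -1)), Mul(Function('G')(-307), Pow(55771, -1))) = Add(Mul(Mul(Pow(Add(4, -14), -1), Add(23, -14)), Pow(-351566, -1)), Mul(Add(-2, Pow(Add(-67, -307), Rational(1, 2))), Pow(55771, -1))) = Add(Mul(Mul(Pow(-10, -1), 9), Rational(-1, 351566)), Mul(Add(-2, Pow(-374, Rational(1, 2))), Rational(1, 55771))) = Add(Mul(Mul(Rational(-1, 10), 9), Rational(-1, 351566)), Mul(Add(-2, Mul(I, Pow(374, Rational(1, 2)))), Rational(1, 55771))) = Add(Mul(Rational(-9, 10), Rational(-1, 351566)), Add(Rational(-2, 55771), Mul(Rational(1, 55771), I, Pow(374, Rational(1, 2))))) = Add(Rational(9, 3515660), Add(Rational(-2, 55771), Mul(Rational(1, 55771), I, Pow(374, Rational(1, 2))))) = Add(Rational(-6529381, 196071873860), Mul(Rational(1, 55771), I, Pow(374, Rational(1, 2))))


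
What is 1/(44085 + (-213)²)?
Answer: 1/89454 ≈ 1.1179e-5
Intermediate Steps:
1/(44085 + (-213)²) = 1/(44085 + 45369) = 1/89454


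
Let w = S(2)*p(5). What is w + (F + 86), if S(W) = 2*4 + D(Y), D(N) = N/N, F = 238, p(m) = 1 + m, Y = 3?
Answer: 378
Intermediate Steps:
D(N) = 1
S(W) = 9 (S(W) = 2*4 + 1 = 8 + 1 = 9)
w = 54 (w = 9*(1 + 5) = 9*6 = 54)
w + (F + 86) = 54 + (238 + 86) = 54 + 324 = 378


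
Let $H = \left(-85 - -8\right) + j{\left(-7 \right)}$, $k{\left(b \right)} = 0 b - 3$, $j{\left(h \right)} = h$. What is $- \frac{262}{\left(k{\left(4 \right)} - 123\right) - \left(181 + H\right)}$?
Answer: $\frac{262}{223} \approx 1.1749$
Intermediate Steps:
$k{\left(b \right)} = -3$ ($k{\left(b \right)} = 0 - 3 = -3$)
$H = -84$ ($H = \left(-85 - -8\right) - 7 = \left(-85 + 8\right) - 7 = -77 - 7 = -84$)
$- \frac{262}{\left(k{\left(4 \right)} - 123\right) - \left(181 + H\right)} = - \frac{262}{\left(-3 - 123\right) - \left(181 - 84\right)} = - \frac{262}{\left(-3 - 123\right) - 97} = - \frac{262}{-126 - 97} = - \frac{262}{-223} = \left(-262\right) \left(- \frac{1}{223}\right) = \frac{262}{223}$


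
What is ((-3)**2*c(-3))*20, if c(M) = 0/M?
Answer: 0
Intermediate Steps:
c(M) = 0
((-3)**2*c(-3))*20 = ((-3)**2*0)*20 = (9*0)*20 = 0*20 = 0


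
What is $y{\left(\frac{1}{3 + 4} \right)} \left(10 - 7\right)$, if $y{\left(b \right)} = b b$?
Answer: $\frac{3}{49} \approx 0.061224$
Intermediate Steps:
$y{\left(b \right)} = b^{2}$
$y{\left(\frac{1}{3 + 4} \right)} \left(10 - 7\right) = \left(\frac{1}{3 + 4}\right)^{2} \left(10 - 7\right) = \left(\frac{1}{7}\right)^{2} \cdot 3 = \frac{1}{49} \cdot 3 = \frac{3}{49}$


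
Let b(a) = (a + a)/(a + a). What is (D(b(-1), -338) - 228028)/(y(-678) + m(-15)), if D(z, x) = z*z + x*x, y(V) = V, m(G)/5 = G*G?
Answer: -113783/447 ≈ -254.55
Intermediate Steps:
m(G) = 5*G² (m(G) = 5*(G*G) = 5*G²)
b(a) = 1 (b(a) = (2*a)/((2*a)) = (2*a)*(1/(2*a)) = 1)
D(z, x) = x² + z² (D(z, x) = z² + x² = x² + z²)
(D(b(-1), -338) - 228028)/(y(-678) + m(-15)) = (((-338)² + 1²) - 228028)/(-678 + 5*(-15)²) = ((114244 + 1) - 228028)/(-678 + 5*225) = (114245 - 228028)/(-678 + 1125) = -113783/447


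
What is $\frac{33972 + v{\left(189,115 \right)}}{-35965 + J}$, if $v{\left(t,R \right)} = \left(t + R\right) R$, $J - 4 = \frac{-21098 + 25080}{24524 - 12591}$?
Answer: $- \frac{822565556}{429118631} \approx -1.9169$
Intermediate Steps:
$J = \frac{51714}{11933}$ ($J = 4 + \frac{-21098 + 25080}{24524 - 12591} = 4 + \frac{3982}{11933} = \frac{51714}{11933} \approx 4.3337$)
$v{\left(t,R \right)} = R \left(R + t\right)$ ($v{\left(t,R \right)} = \left(R + t\right) R = R \left(R + t\right)$)
$\frac{33972 + v{\left(189,115 \right)}}{-35965 + J} = \frac{33972 + 115 \left(115 + 189\right)}{-35965 + \frac{51714}{11933}} = \frac{33972 + 115 \cdot 304}{- \frac{429118631}{11933}} = \left(33972 + 34960\right) \left(- \frac{11933}{429118631}\right) = 68932 \left(- \frac{11933}{429118631}\right) = - \frac{822565556}{429118631}$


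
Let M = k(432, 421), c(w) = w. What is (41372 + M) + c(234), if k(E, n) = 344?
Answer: 41950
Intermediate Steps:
M = 344
(41372 + M) + c(234) = (41372 + 344) + 234 = 41716 + 234 = 41950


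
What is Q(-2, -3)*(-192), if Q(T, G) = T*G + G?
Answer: -576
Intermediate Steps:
Q(T, G) = G + G*T (Q(T, G) = G*T + G = G + G*T)
Q(-2, -3)*(-192) = -3*(1 - 2)*(-192) = -3*(-1)*(-192) = 3*(-192) = -576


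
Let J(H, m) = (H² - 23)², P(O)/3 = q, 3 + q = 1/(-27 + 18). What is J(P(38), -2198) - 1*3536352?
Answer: -286111583/81 ≈ -3.5322e+6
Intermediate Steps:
q = -28/9 (q = -3 + 1/(-27 + 18) = -3 + 1/(-9) = -3 - ⅑ = -28/9 ≈ -3.1111)
P(O) = -28/3 (P(O) = 3*(-28/9) = -28/3)
J(H, m) = (-23 + H²)²
J(P(38), -2198) - 1*3536352 = (-23 + (-28/3)²)² - 1*3536352 = (-23 + 784/9)² - 3536352 = (577/9)² - 3536352 = 332929/81 - 3536352 = -286111583/81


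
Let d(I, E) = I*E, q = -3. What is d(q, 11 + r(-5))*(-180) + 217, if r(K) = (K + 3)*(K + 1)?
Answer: 10477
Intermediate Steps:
r(K) = (1 + K)*(3 + K) (r(K) = (3 + K)*(1 + K) = (1 + K)*(3 + K))
d(I, E) = E*I
d(q, 11 + r(-5))*(-180) + 217 = ((11 + (3 + (-5)² + 4*(-5)))*(-3))*(-180) + 217 = ((11 + (3 + 25 - 20))*(-3))*(-180) + 217 = ((11 + 8)*(-3))*(-180) + 217 = (19*(-3))*(-180) + 217 = -57*(-180) + 217 = 10260 + 217 = 10477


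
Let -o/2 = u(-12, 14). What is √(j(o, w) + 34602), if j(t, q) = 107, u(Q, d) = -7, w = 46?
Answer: √34709 ≈ 186.30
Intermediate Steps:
o = 14 (o = -2*(-7) = 14)
√(j(o, w) + 34602) = √(107 + 34602) = √34709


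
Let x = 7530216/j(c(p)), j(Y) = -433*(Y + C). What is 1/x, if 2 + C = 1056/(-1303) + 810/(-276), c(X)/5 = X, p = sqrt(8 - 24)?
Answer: 149106581/451346086608 - 2165*I/1882554 ≈ 0.00033036 - 0.00115*I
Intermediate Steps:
p = 4*I (p = sqrt(-16) = 4*I ≈ 4.0*I)
c(X) = 5*X
C = -344357/59938 (C = -2 + (1056/(-1303) + 810/(-276)) = -2 + (1056*(-1/1303) + 810*(-1/276)) = -2 + (-1056/1303 - 135/46) = -2 - 224481/59938 = -344357/59938 ≈ -5.7452)
j(Y) = 149106581/59938 - 433*Y (j(Y) = -433*(Y - 344357/59938) = -433*(-344357/59938 + Y) = 149106581/59938 - 433*Y)
x = 27052781739110304*(149106581/59938 + 8660*I)/291659253516595961 (x = 7530216/(149106581/59938 - 2165*4*I) = 7530216/(149106581/59938 - 8660*I) = 7530216*(3592563844*(149106581/59938 + 8660*I)/291659253516595961) = 27052781739110304*(149106581/59938 + 8660*I)/291659253516595961 ≈ 230.74 + 803.26*I)
1/x = 1/(155424184346071056/673577952694217 + 541055634782206080*I/673577952694217) = 291659253516595961*(155424184346071056/673577952694217 - 541055634782206080*I/673577952694217)/203713289896356236945664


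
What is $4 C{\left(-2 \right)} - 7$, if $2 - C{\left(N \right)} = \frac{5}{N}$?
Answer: $11$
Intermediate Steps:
$C{\left(N \right)} = 2 - \frac{5}{N}$
$4 C{\left(-2 \right)} - 7 = 4 \left(2 - \frac{5}{-2}\right) - 7 = 4 \left(2 - - \frac{5}{2}\right) - 7 = 4 \left(2 + \frac{5}{2}\right) - 7 = 4 \cdot \frac{9}{2} - 7 = 18 - 7 = 11$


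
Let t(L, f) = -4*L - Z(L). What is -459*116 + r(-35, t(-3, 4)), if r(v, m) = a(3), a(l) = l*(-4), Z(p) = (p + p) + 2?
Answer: -53256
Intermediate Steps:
Z(p) = 2 + 2*p (Z(p) = 2*p + 2 = 2 + 2*p)
t(L, f) = -2 - 6*L (t(L, f) = -4*L - (2 + 2*L) = -4*L + (-2 - 2*L) = -2 - 6*L)
a(l) = -4*l
r(v, m) = -12 (r(v, m) = -4*3 = -12)
-459*116 + r(-35, t(-3, 4)) = -459*116 - 12 = -53244 - 12 = -53256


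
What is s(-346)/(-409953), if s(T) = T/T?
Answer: -1/409953 ≈ -2.4393e-6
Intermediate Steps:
s(T) = 1
s(-346)/(-409953) = 1/(-409953) = 1*(-1/409953) = -1/409953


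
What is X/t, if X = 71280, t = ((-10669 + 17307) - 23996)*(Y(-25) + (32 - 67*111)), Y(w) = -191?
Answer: 30/55493 ≈ 0.00054061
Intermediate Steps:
t = 131851368 (t = ((-10669 + 17307) - 23996)*(-191 + (32 - 67*111)) = (6638 - 23996)*(-191 + (32 - 7437)) = -17358*(-191 - 7405) = -17358*(-7596) = 131851368)
X/t = 71280/131851368 = 71280*(1/131851368) = 30/55493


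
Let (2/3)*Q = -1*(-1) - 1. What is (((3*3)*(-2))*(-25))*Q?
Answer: 0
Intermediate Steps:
Q = 0 (Q = 3*(-1*(-1) - 1)/2 = 3*(1 - 1)/2 = (3/2)*0 = 0)
(((3*3)*(-2))*(-25))*Q = (((3*3)*(-2))*(-25))*0 = ((9*(-2))*(-25))*0 = -18*(-25)*0 = 450*0 = 0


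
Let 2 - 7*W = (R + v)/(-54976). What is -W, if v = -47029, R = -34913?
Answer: -14005/192416 ≈ -0.072785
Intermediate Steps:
W = 14005/192416 (W = 2/7 - (-34913 - 47029)/(7*(-54976)) = 2/7 - (-11706)*(-1)/54976 = 2/7 - ⅐*40971/27488 = 2/7 - 5853/27488 = 14005/192416 ≈ 0.072785)
-W = -1*14005/192416 = -14005/192416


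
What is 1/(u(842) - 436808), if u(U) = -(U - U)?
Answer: -1/436808 ≈ -2.2893e-6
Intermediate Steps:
u(U) = 0 (u(U) = -1*0 = 0)
1/(u(842) - 436808) = 1/(0 - 436808) = 1/(-436808) = -1/436808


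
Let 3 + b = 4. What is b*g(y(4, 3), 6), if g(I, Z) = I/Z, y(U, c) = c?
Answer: ½ ≈ 0.50000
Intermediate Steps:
b = 1 (b = -3 + 4 = 1)
b*g(y(4, 3), 6) = 1*(3/6) = 1*(3*(⅙)) = 1*(½) = ½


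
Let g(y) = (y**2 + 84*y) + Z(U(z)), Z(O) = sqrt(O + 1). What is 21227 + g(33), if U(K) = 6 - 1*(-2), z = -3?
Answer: 25091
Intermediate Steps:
U(K) = 8 (U(K) = 6 + 2 = 8)
Z(O) = sqrt(1 + O)
g(y) = 3 + y**2 + 84*y (g(y) = (y**2 + 84*y) + sqrt(1 + 8) = (y**2 + 84*y) + sqrt(9) = (y**2 + 84*y) + 3 = 3 + y**2 + 84*y)
21227 + g(33) = 21227 + (3 + 33**2 + 84*33) = 21227 + (3 + 1089 + 2772) = 21227 + 3864 = 25091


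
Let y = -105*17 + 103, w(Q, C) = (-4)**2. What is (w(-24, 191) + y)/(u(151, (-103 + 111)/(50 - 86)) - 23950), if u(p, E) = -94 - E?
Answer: 7497/108197 ≈ 0.069290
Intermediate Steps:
w(Q, C) = 16
y = -1682 (y = -1785 + 103 = -1682)
(w(-24, 191) + y)/(u(151, (-103 + 111)/(50 - 86)) - 23950) = (16 - 1682)/((-94 - (-103 + 111)/(50 - 86)) - 23950) = -1666/((-94 - 8/(-36)) - 23950) = -1666/((-94 - 8*(-1)/36) - 23950) = -1666/((-94 - 1*(-2/9)) - 23950) = -1666/((-94 + 2/9) - 23950) = -1666/(-844/9 - 23950) = -1666/(-216394/9) = -1666*(-9/216394) = 7497/108197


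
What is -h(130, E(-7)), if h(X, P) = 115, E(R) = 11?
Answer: -115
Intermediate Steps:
-h(130, E(-7)) = -1*115 = -115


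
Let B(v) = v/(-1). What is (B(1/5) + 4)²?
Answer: 361/25 ≈ 14.440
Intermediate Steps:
B(v) = -v (B(v) = v*(-1) = -v)
(B(1/5) + 4)² = (-1/5 + 4)² = (-1*⅕ + 4)² = (-⅕ + 4)² = (19/5)² = 361/25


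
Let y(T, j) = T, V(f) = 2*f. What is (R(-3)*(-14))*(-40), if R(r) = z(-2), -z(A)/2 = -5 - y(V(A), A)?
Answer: 1120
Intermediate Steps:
z(A) = 10 + 4*A (z(A) = -2*(-5 - 2*A) = 10 + 4*A)
R(r) = 2 (R(r) = 10 + 4*(-2) = 10 - 8 = 2)
(R(-3)*(-14))*(-40) = (2*(-14))*(-40) = -28*(-40) = 1120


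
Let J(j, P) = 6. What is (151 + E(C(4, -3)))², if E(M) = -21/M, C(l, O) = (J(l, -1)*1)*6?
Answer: 3258025/144 ≈ 22625.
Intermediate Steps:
C(l, O) = 36 (C(l, O) = (6*1)*6 = 6*6 = 36)
(151 + E(C(4, -3)))² = (151 - 21/36)² = (151 - 21*1/36)² = (151 - 7/12)² = (1805/12)² = 3258025/144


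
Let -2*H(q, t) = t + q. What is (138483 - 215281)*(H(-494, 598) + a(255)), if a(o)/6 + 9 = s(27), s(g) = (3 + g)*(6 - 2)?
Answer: -47153972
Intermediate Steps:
H(q, t) = -q/2 - t/2 (H(q, t) = -(t + q)/2 = -(q + t)/2 = -q/2 - t/2)
s(g) = 12 + 4*g (s(g) = (3 + g)*4 = 12 + 4*g)
a(o) = 666 (a(o) = -54 + 6*(12 + 4*27) = -54 + 6*(12 + 108) = -54 + 6*120 = -54 + 720 = 666)
(138483 - 215281)*(H(-494, 598) + a(255)) = (138483 - 215281)*((-½*(-494) - ½*598) + 666) = -76798*((247 - 299) + 666) = -76798*(-52 + 666) = -76798*614 = -47153972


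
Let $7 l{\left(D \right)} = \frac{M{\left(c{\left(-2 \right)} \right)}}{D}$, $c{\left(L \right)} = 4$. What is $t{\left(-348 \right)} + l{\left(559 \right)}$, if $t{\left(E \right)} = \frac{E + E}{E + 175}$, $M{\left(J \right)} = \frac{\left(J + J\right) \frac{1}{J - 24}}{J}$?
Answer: $\frac{27234307}{6769490} \approx 4.0231$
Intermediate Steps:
$M{\left(J \right)} = \frac{2}{-24 + J}$ ($M{\left(J \right)} = \frac{2 J \frac{1}{-24 + J}}{J} = \frac{2}{-24 + J}$)
$t{\left(E \right)} = \frac{2 E}{175 + E}$
$l{\left(D \right)} = - \frac{1}{70 D}$ ($l{\left(D \right)} = \frac{\frac{2}{-24 + 4} \frac{1}{D}}{7} = \frac{\frac{2}{-20} \frac{1}{D}}{7} = \frac{2 \left(- \frac{1}{20}\right) \frac{1}{D}}{7} = \frac{\left(- \frac{1}{10}\right) \frac{1}{D}}{7} = - \frac{1}{70 D}$)
$t{\left(-348 \right)} + l{\left(559 \right)} = 2 \left(-348\right) \frac{1}{175 - 348} - \frac{1}{70 \cdot 559} = 2 \left(-348\right) \frac{1}{-173} - \frac{1}{39130} = 2 \left(-348\right) \left(- \frac{1}{173}\right) - \frac{1}{39130} = \frac{696}{173} - \frac{1}{39130} = \frac{27234307}{6769490}$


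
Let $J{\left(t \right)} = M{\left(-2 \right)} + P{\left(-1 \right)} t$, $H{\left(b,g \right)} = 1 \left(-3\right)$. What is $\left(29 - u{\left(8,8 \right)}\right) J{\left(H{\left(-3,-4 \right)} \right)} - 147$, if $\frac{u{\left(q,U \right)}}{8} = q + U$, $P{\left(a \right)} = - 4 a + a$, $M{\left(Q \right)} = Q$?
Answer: $942$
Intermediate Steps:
$P{\left(a \right)} = - 3 a$
$H{\left(b,g \right)} = -3$
$u{\left(q,U \right)} = 8 U + 8 q$ ($u{\left(q,U \right)} = 8 \left(q + U\right) = 8 \left(U + q\right) = 8 U + 8 q$)
$J{\left(t \right)} = -2 + 3 t$ ($J{\left(t \right)} = -2 + \left(-3\right) \left(-1\right) t = -2 + 3 t$)
$\left(29 - u{\left(8,8 \right)}\right) J{\left(H{\left(-3,-4 \right)} \right)} - 147 = \left(29 - \left(8 \cdot 8 + 8 \cdot 8\right)\right) \left(-2 + 3 \left(-3\right)\right) - 147 = \left(29 - \left(64 + 64\right)\right) \left(-2 - 9\right) - 147 = \left(29 - 128\right) \left(-11\right) - 147 = \left(-99\right) \left(-11\right) - 147 = 1089 - 147 = 942$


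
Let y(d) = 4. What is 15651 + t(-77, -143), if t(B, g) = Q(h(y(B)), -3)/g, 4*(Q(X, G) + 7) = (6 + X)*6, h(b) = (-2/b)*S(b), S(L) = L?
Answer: 2238094/143 ≈ 15651.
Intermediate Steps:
h(b) = -2 (h(b) = (-2/b)*b = -2)
Q(X, G) = 2 + 3*X/2 (Q(X, G) = -7 + ((6 + X)*6)/4 = -7 + (36 + 6*X)/4 = -7 + (9 + 3*X/2) = 2 + 3*X/2)
t(B, g) = -1/g (t(B, g) = (2 + (3/2)*(-2))/g = (2 - 3)/g = -1/g)
15651 + t(-77, -143) = 15651 - 1/(-143) = 15651 - 1*(-1/143) = 15651 + 1/143 = 2238094/143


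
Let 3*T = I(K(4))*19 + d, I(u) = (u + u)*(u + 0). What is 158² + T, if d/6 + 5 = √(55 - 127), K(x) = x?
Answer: 75470/3 + 12*I*√2 ≈ 25157.0 + 16.971*I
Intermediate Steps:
I(u) = 2*u² (I(u) = (2*u)*u = 2*u²)
d = -30 + 36*I*√2 (d = -30 + 6*√(55 - 127) = -30 + 6*√(-72) = -30 + 6*(6*I*√2) = -30 + 36*I*√2 ≈ -30.0 + 50.912*I)
T = 578/3 + 12*I*√2 (T = ((2*4²)*19 + (-30 + 36*I*√2))/3 = ((2*16)*19 + (-30 + 36*I*√2))/3 = (32*19 + (-30 + 36*I*√2))/3 = (608 + (-30 + 36*I*√2))/3 = (578 + 36*I*√2)/3 = 578/3 + 12*I*√2 ≈ 192.67 + 16.971*I)
158² + T = 158² + (578/3 + 12*I*√2) = 24964 + (578/3 + 12*I*√2) = 75470/3 + 12*I*√2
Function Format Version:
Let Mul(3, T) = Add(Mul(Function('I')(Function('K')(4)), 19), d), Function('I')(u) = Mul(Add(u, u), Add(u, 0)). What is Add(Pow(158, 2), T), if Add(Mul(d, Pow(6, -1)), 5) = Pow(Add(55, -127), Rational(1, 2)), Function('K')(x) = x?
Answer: Add(Rational(75470, 3), Mul(12, I, Pow(2, Rational(1, 2)))) ≈ Add(25157., Mul(16.971, I))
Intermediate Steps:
Function('I')(u) = Mul(2, Pow(u, 2)) (Function('I')(u) = Mul(Mul(2, u), u) = Mul(2, Pow(u, 2)))
d = Add(-30, Mul(36, I, Pow(2, Rational(1, 2)))) (d = Add(-30, Mul(6, Pow(Add(55, -127), Rational(1, 2)))) = Add(-30, Mul(6, Pow(-72, Rational(1, 2)))) = Add(-30, Mul(6, Mul(6, I, Pow(2, Rational(1, 2))))) = Add(-30, Mul(36, I, Pow(2, Rational(1, 2)))) ≈ Add(-30.000, Mul(50.912, I)))
T = Add(Rational(578, 3), Mul(12, I, Pow(2, Rational(1, 2)))) (T = Mul(Rational(1, 3), Add(Mul(Mul(2, Pow(4, 2)), 19), Add(-30, Mul(36, I, Pow(2, Rational(1, 2)))))) = Mul(Rational(1, 3), Add(Mul(Mul(2, 16), 19), Add(-30, Mul(36, I, Pow(2, Rational(1, 2)))))) = Mul(Rational(1, 3), Add(Mul(32, 19), Add(-30, Mul(36, I, Pow(2, Rational(1, 2)))))) = Mul(Rational(1, 3), Add(608, Add(-30, Mul(36, I, Pow(2, Rational(1, 2)))))) = Mul(Rational(1, 3), Add(578, Mul(36, I, Pow(2, Rational(1, 2))))) = Add(Rational(578, 3), Mul(12, I, Pow(2, Rational(1, 2)))) ≈ Add(192.67, Mul(16.971, I)))
Add(Pow(158, 2), T) = Add(Pow(158, 2), Add(Rational(578, 3), Mul(12, I, Pow(2, Rational(1, 2))))) = Add(24964, Add(Rational(578, 3), Mul(12, I, Pow(2, Rational(1, 2))))) = Add(Rational(75470, 3), Mul(12, I, Pow(2, Rational(1, 2))))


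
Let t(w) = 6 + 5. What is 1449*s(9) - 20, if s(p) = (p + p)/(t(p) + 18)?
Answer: 25502/29 ≈ 879.38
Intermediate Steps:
t(w) = 11
s(p) = 2*p/29 (s(p) = (p + p)/(11 + 18) = (2*p)/29 = (2*p)*(1/29) = 2*p/29)
1449*s(9) - 20 = 1449*((2/29)*9) - 20 = 1449*(18/29) - 20 = 26082/29 - 20 = 25502/29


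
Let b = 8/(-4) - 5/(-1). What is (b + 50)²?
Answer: 2809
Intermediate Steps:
b = 3 (b = 8*(-¼) - 5*(-1) = -2 + 5 = 3)
(b + 50)² = (3 + 50)² = 53² = 2809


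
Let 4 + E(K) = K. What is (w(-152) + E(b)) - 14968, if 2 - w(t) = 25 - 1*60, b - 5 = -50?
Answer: -14980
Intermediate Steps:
b = -45 (b = 5 - 50 = -45)
E(K) = -4 + K
w(t) = 37 (w(t) = 2 - (25 - 1*60) = 2 - (25 - 60) = 2 - 1*(-35) = 2 + 35 = 37)
(w(-152) + E(b)) - 14968 = (37 + (-4 - 45)) - 14968 = (37 - 49) - 14968 = -12 - 14968 = -14980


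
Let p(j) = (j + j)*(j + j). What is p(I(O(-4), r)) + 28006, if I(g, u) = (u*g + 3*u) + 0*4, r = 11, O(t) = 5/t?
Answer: 117953/4 ≈ 29488.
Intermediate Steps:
I(g, u) = 3*u + g*u (I(g, u) = (g*u + 3*u) + 0 = (3*u + g*u) + 0 = 3*u + g*u)
p(j) = 4*j**2 (p(j) = (2*j)*(2*j) = 4*j**2)
p(I(O(-4), r)) + 28006 = 4*(11*(3 + 5/(-4)))**2 + 28006 = 4*(11*(3 + 5*(-1/4)))**2 + 28006 = 4*(11*(3 - 5/4))**2 + 28006 = 4*(11*(7/4))**2 + 28006 = 4*(77/4)**2 + 28006 = 4*(5929/16) + 28006 = 5929/4 + 28006 = 117953/4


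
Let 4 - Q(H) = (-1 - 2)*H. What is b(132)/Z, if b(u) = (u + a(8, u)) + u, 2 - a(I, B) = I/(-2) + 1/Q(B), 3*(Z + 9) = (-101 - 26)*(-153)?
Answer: 107999/2587200 ≈ 0.041744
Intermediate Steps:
Q(H) = 4 + 3*H (Q(H) = 4 - (-1 - 2)*H = 4 - (-3)*H = 4 + 3*H)
Z = 6468 (Z = -9 + ((-101 - 26)*(-153))/3 = -9 + (-127*(-153))/3 = -9 + (⅓)*19431 = -9 + 6477 = 6468)
a(I, B) = 2 + I/2 - 1/(4 + 3*B) (a(I, B) = 2 - (I/(-2) + 1/(4 + 3*B)) = 2 - (I*(-½) + 1/(4 + 3*B)) = 2 - (-I/2 + 1/(4 + 3*B)) = 2 - (1/(4 + 3*B) - I/2) = 2 + (I/2 - 1/(4 + 3*B)) = 2 + I/2 - 1/(4 + 3*B))
b(u) = 2*u + (46 + 36*u)/(2*(4 + 3*u)) (b(u) = (u + (-2 + (4 + 8)*(4 + 3*u))/(2*(4 + 3*u))) + u = (u + (-2 + 12*(4 + 3*u))/(2*(4 + 3*u))) + u = (u + (-2 + (48 + 36*u))/(2*(4 + 3*u))) + u = (u + (46 + 36*u)/(2*(4 + 3*u))) + u = 2*u + (46 + 36*u)/(2*(4 + 3*u)))
b(132)/Z = ((23 + 6*132² + 26*132)/(4 + 3*132))/6468 = ((23 + 6*17424 + 3432)/(4 + 396))*(1/6468) = ((23 + 104544 + 3432)/400)*(1/6468) = ((1/400)*107999)*(1/6468) = (107999/400)*(1/6468) = 107999/2587200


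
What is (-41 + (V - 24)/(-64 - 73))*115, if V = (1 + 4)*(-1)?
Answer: -642620/137 ≈ -4690.7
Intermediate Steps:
V = -5 (V = 5*(-1) = -5)
(-41 + (V - 24)/(-64 - 73))*115 = (-41 + (-5 - 24)/(-64 - 73))*115 = (-41 - 29/(-137))*115 = (-41 - 29*(-1/137))*115 = (-41 + 29/137)*115 = -5588/137*115 = -642620/137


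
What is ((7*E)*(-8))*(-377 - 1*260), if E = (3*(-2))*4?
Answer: -856128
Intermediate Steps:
E = -24 (E = -6*4 = -24)
((7*E)*(-8))*(-377 - 1*260) = ((7*(-24))*(-8))*(-377 - 1*260) = (-168*(-8))*(-377 - 260) = 1344*(-637) = -856128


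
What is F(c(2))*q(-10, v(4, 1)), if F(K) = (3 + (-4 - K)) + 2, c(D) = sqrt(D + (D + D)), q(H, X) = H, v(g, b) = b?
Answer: -10 + 10*sqrt(6) ≈ 14.495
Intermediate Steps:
c(D) = sqrt(3)*sqrt(D) (c(D) = sqrt(D + 2*D) = sqrt(3*D) = sqrt(3)*sqrt(D))
F(K) = 1 - K (F(K) = (-1 - K) + 2 = 1 - K)
F(c(2))*q(-10, v(4, 1)) = (1 - sqrt(3)*sqrt(2))*(-10) = (1 - sqrt(6))*(-10) = -10 + 10*sqrt(6)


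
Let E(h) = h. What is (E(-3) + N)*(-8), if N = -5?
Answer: 64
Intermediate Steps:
(E(-3) + N)*(-8) = (-3 - 5)*(-8) = -8*(-8) = 64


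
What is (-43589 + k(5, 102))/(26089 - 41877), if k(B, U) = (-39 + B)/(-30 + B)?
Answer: 1089691/394700 ≈ 2.7608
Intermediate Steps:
k(B, U) = (-39 + B)/(-30 + B)
(-43589 + k(5, 102))/(26089 - 41877) = (-43589 + (-39 + 5)/(-30 + 5))/(26089 - 41877) = (-43589 - 34/(-25))/(-15788) = (-43589 - 1/25*(-34))*(-1/15788) = (-43589 + 34/25)*(-1/15788) = -1089691/25*(-1/15788) = 1089691/394700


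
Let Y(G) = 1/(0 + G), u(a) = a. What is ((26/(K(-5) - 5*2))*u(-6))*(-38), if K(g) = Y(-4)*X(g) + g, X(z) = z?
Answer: -23712/55 ≈ -431.13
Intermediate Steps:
Y(G) = 1/G
K(g) = 3*g/4 (K(g) = g/(-4) + g = -g/4 + g = 3*g/4)
((26/(K(-5) - 5*2))*u(-6))*(-38) = ((26/((¾)*(-5) - 5*2))*(-6))*(-38) = ((26/(-15/4 - 10))*(-6))*(-38) = ((26/(-55/4))*(-6))*(-38) = ((26*(-4/55))*(-6))*(-38) = -104/55*(-6)*(-38) = (624/55)*(-38) = -23712/55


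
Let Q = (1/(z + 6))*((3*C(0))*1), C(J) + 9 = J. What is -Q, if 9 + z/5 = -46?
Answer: -27/269 ≈ -0.10037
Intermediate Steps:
C(J) = -9 + J
z = -275 (z = -45 + 5*(-46) = -45 - 230 = -275)
Q = 27/269 (Q = (1/(-275 + 6))*((3*(-9 + 0))*1) = (1/(-269))*((3*(-9))*1) = (-1/269*1)*(-27*1) = -1/269*(-27) = 27/269 ≈ 0.10037)
-Q = -1*27/269 = -27/269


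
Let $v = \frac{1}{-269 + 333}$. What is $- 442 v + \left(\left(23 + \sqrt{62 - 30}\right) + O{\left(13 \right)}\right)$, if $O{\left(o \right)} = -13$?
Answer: $\frac{99}{32} + 4 \sqrt{2} \approx 8.7506$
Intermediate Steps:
$v = \frac{1}{64} \approx 0.015625$
$- 442 v + \left(\left(23 + \sqrt{62 - 30}\right) + O{\left(13 \right)}\right) = \left(-442\right) \frac{1}{64} - \left(-10 - \sqrt{62 - 30}\right) = - \frac{221}{32} - \left(-10 - 4 \sqrt{2}\right) = - \frac{221}{32} + \left(10 + 4 \sqrt{2}\right) = \frac{99}{32} + 4 \sqrt{2}$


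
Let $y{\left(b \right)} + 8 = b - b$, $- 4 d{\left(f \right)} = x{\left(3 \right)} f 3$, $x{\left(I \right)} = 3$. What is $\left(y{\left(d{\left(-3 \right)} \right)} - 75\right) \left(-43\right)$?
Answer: $3569$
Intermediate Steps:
$d{\left(f \right)} = - \frac{9 f}{4}$ ($d{\left(f \right)} = - \frac{3 f 3}{4} = - \frac{9 f}{4}$)
$y{\left(b \right)} = -8$ ($y{\left(b \right)} = -8 + \left(b - b\right) = -8 + 0 = -8$)
$\left(y{\left(d{\left(-3 \right)} \right)} - 75\right) \left(-43\right) = \left(-8 - 75\right) \left(-43\right) = \left(-83\right) \left(-43\right) = 3569$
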